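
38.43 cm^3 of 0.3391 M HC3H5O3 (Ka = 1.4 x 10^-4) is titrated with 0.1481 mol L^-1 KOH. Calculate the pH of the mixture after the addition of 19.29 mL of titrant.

3.30

Initial n(HC3H5O3) = 0.3391 x 0.03843 = 0.01303 mol.
n(KOH) added = 0.1481 x 0.01929 = 0.002857 mol, converting that many moles of HC3H5O3 to C3H5O3-.
Remaining n(HC3H5O3) = 0.01017 mol; n(C3H5O3-) = 0.002857 mol.
By Henderson-Hasselbalch, pH = pKa + log([A^-]/[HA]) = 3.85 + log(0.002857/0.01017) = 3.85 + (-0.55) = 3.30.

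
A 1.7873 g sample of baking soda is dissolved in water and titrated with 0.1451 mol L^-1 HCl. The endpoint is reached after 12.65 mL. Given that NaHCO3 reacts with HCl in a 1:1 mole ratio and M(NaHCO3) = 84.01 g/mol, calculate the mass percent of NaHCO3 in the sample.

n(HCl) = 0.1451 x 0.01265 = 0.001836 mol.
n(NaHCO3) = 0.001836 / 1 = 0.001836 mol.
mass of NaHCO3 = 0.001836 x 84.01 = 0.1542 g.
% purity = 0.1542 / 1.7873 x 100 = 8.63%.

8.63%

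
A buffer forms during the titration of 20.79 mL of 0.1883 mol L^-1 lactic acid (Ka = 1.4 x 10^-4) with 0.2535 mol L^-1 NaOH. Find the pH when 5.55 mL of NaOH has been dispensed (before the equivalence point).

Initial n(HC3H5O3) = 0.1883 x 0.02079 = 0.003915 mol.
n(NaOH) added = 0.2535 x 0.005550 = 0.001407 mol, converting that many moles of HC3H5O3 to C3H5O3-.
Remaining n(HC3H5O3) = 0.002508 mol; n(C3H5O3-) = 0.001407 mol.
By Henderson-Hasselbalch, pH = pKa + log([A^-]/[HA]) = 3.85 + log(0.001407/0.002508) = 3.85 + (-0.25) = 3.60.

3.60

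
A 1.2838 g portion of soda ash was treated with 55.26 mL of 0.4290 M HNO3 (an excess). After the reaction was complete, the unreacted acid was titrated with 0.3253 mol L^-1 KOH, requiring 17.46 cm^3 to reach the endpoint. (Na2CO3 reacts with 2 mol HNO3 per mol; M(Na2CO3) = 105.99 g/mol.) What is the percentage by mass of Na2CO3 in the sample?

74.4%

Total n(HNO3) added = 0.4290 x 0.05526 = 0.02371 mol.
n(KOH) used = 0.3253 x 0.01746 = 0.005680 mol, which equals the excess n(HNO3).
So n(HNO3) consumed by the sample = 0.02371 - 0.005680 = 0.01803 mol.
n(Na2CO3) = 0.01803 / 2 = 0.009013 mol.
mass Na2CO3 = 0.009013 x 105.99 = 0.9553 g, so %Na2CO3 = 0.9553/1.2838 x 100 = 74.4%.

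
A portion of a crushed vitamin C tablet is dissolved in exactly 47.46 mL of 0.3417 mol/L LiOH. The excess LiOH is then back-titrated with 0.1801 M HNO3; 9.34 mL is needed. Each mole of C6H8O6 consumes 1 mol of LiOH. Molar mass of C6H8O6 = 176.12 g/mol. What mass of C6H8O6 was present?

Total n(LiOH) added = 0.3417 x 0.04746 = 0.01622 mol.
n(HNO3) used = 0.1801 x 0.009340 = 0.001682 mol, which equals the excess n(LiOH).
So n(LiOH) consumed by the sample = 0.01622 - 0.001682 = 0.01453 mol.
n(C6H8O6) = 0.01453 / 1 = 0.01453 mol.
mass = 0.01453 mol x 176.12 g/mol = 2.56 g.

2.56 g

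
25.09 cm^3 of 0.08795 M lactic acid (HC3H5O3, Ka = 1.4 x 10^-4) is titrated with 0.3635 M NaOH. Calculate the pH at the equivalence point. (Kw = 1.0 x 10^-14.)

n(HC3H5O3) = 0.08795 x 0.02509 = 0.002207 mol; V(NaOH) at equivalence = 0.002207/0.3635 = 0.006071 L.
At equivalence all the acid is converted to C3H5O3-; total volume = 0.02509 + 0.006071 = 0.03116 L, so [C3H5O3-] = 0.002207/0.03116 = 0.07082 M.
Kb = Kw/Ka = 1.0e-14 / 1.4 x 10^-4 = 7.14e-11.
[OH^-] = sqrt(Kb x [C3H5O3-]) = sqrt(7.14e-11 x 0.07082) = 2.25e-6 M.
pOH = 5.65, so pH = 14.00 - 5.65 = 8.35.

8.35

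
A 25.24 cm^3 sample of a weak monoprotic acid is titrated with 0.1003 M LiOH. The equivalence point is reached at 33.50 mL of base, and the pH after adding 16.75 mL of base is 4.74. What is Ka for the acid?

16.75 mL is half of the equivalence volume, so this is the half-equivalence point where [HA] = [A^-].
At half-equivalence pH = pKa, so pKa = 4.74.
Ka = 10^(-4.74) = 1.8 x 10^-5.

1.8 x 10^-5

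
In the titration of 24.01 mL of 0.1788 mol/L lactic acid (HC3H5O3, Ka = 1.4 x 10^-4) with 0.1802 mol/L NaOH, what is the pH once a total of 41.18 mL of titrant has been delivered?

12.68

n(acid) = 0.1788 x 0.02401 = 0.004293 mol; n(NaOH) added = 0.1802 x 0.04118 = 0.007421 mol.
Base is in excess by 0.007421 - 0.004293 = 0.003128 mol in a total volume of 0.06519 L.
[OH^-] = 0.003128/0.06519 = 0.04798 M, so pOH = 1.32 and pH = 14.00 - 1.32 = 12.68.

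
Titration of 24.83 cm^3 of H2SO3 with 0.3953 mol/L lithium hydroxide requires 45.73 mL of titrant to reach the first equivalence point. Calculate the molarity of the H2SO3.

0.728 M

n(LiOH) = 0.3953 x 0.04573 = 0.01808 mol.
At the first equivalence point, 1 mol OH^- react per mol H2SO3, so n(H2SO3) = 0.01808 / 1 = 0.01808 mol.
[H2SO3] = 0.01808 / 0.02483 L = 0.728 M.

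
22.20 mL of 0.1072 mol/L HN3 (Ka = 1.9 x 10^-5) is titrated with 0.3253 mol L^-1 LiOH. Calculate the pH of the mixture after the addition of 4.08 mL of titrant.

Initial n(HN3) = 0.1072 x 0.02220 = 0.002380 mol.
n(LiOH) added = 0.3253 x 0.004080 = 0.001327 mol, converting that many moles of HN3 to N3-.
Remaining n(HN3) = 0.001053 mol; n(N3-) = 0.001327 mol.
By Henderson-Hasselbalch, pH = pKa + log([A^-]/[HA]) = 4.72 + log(0.001327/0.001053) = 4.72 + (+0.10) = 4.82.

4.82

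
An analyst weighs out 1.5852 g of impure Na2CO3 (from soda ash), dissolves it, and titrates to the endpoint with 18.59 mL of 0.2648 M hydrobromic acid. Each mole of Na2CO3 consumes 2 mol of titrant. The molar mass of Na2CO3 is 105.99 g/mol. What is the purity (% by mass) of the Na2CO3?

n(HBr) = 0.2648 x 0.01859 = 0.004923 mol.
n(Na2CO3) = 0.004923 / 2 = 0.002461 mol.
mass of Na2CO3 = 0.002461 x 105.99 = 0.2609 g.
% purity = 0.2609 / 1.5852 x 100 = 16.5%.

16.5%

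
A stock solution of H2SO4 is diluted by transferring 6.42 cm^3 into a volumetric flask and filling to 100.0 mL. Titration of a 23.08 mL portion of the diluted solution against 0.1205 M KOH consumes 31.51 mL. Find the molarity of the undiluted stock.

1.28 M

n(KOH) = 0.1205 x 0.03151 = 0.003797 mol.
n(H2SO4) in the aliquot = 0.003797 x 1/2 = 0.001898 mol.
[diluted H2SO4] = 0.001898 / 0.02308 = 0.08226 M.
Dilution factor = 100.0/6.420 = 15.58, so [stock] = 0.08226 x 15.58 = 1.28 M.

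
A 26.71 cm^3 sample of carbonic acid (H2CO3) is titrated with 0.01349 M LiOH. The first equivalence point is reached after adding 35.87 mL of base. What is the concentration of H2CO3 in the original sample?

n(LiOH) = 0.01349 x 0.03587 = 0.0004839 mol.
At the first equivalence point, 1 mol OH^- react per mol H2CO3, so n(H2CO3) = 0.0004839 / 1 = 0.0004839 mol.
[H2CO3] = 0.0004839 / 0.02671 L = 0.0181 M.

0.0181 M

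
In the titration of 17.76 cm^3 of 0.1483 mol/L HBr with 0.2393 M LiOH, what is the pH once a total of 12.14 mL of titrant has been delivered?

11.96

n(acid) = 0.1483 x 0.01776 = 0.002634 mol; n(LiOH) added = 0.2393 x 0.01214 = 0.002905 mol.
Base is in excess by 0.002905 - 0.002634 = 0.0002713 mol in a total volume of 0.02990 L.
[OH^-] = 0.0002713/0.02990 = 0.009073 M, so pOH = 2.04 and pH = 14.00 - 2.04 = 11.96.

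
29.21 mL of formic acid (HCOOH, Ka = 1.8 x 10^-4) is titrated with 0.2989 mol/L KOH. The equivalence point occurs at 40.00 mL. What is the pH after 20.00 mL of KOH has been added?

3.74

20.00 mL is exactly half the equivalence volume (40.00/2), i.e. the half-equivalence point.
There, n(HA) = n(A^-), so pH = pKa = -log(1.8 x 10^-4) = 3.74.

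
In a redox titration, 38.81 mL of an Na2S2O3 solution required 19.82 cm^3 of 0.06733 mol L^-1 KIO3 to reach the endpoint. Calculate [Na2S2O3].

n(KIO3) = 0.06733 x 0.01982 = 0.001334 mol.
From the balanced equation, 1 mol KIO3 reacts with 6 mol Na2S2O3, so n(Na2S2O3) = 0.001334 x 6/1 = 0.008007 mol.
[Na2S2O3] = 0.008007 / 0.03881 L = 0.206 M.

0.206 M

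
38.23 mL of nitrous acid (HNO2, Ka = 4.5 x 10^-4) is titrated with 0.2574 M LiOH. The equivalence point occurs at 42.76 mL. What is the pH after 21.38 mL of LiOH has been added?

21.38 mL is exactly half the equivalence volume (42.76/2), i.e. the half-equivalence point.
There, n(HA) = n(A^-), so pH = pKa = -log(4.5 x 10^-4) = 3.35.

3.35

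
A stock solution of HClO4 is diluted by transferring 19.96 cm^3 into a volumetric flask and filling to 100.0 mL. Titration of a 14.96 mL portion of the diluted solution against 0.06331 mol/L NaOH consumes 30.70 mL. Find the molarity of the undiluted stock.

n(NaOH) = 0.06331 x 0.03070 = 0.001944 mol.
n(HClO4) in the aliquot = 0.001944 mol.
[diluted HClO4] = 0.001944 / 0.01496 = 0.1299 M.
Dilution factor = 100.0/19.96 = 5.010, so [stock] = 0.1299 x 5.010 = 0.651 M.

0.651 M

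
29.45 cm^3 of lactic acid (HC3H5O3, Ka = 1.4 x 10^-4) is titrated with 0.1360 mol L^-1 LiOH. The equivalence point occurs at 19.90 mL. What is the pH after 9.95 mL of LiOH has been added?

9.95 mL is exactly half the equivalence volume (19.90/2), i.e. the half-equivalence point.
There, n(HA) = n(A^-), so pH = pKa = -log(1.4 x 10^-4) = 3.85.

3.85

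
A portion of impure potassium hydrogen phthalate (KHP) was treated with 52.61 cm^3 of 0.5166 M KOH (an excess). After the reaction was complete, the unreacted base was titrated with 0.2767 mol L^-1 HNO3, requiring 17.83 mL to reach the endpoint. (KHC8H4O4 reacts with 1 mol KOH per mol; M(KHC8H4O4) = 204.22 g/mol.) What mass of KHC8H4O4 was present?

4.54 g

Total n(KOH) added = 0.5166 x 0.05261 = 0.02718 mol.
n(HNO3) used = 0.2767 x 0.01783 = 0.004934 mol, which equals the excess n(KOH).
So n(KOH) consumed by the sample = 0.02718 - 0.004934 = 0.02224 mol.
n(KHC8H4O4) = 0.02224 / 1 = 0.02224 mol.
mass = 0.02224 mol x 204.22 g/mol = 4.54 g.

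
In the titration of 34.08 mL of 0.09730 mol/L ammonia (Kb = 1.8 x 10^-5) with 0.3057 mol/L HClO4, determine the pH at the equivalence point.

n(NH3) = 0.09730 x 0.03408 = 0.003316 mol; V(HClO4) at equivalence = 0.003316/0.3057 = 0.01085 L.
At equivalence the base is fully converted to NH4+; total volume = 0.04493 L, so [NH4+] = 0.003316/0.04493 = 0.07381 M.
Ka(NH4+) = Kw/Kb = 1.0e-14 / 1.8 x 10^-5 = 5.56e-10.
[H^+] = sqrt(Ka x [NH4+]) = sqrt(5.56e-10 x 0.07381) = 6.40e-6 M.
pH = -log(6.40e-6) = 5.19.

5.19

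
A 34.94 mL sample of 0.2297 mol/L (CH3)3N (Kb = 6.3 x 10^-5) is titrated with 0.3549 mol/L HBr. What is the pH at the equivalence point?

5.33

n((CH3)3N) = 0.2297 x 0.03494 = 0.008026 mol; V(HBr) at equivalence = 0.008026/0.3549 = 0.02261 L.
At equivalence the base is fully converted to (CH3)3NH+; total volume = 0.05755 L, so [(CH3)3NH+] = 0.008026/0.05755 = 0.1394 M.
Ka((CH3)3NH+) = Kw/Kb = 1.0e-14 / 6.3 x 10^-5 = 1.59e-10.
[H^+] = sqrt(Ka x [(CH3)3NH+]) = sqrt(1.59e-10 x 0.1394) = 4.70e-6 M.
pH = -log(4.70e-6) = 5.33.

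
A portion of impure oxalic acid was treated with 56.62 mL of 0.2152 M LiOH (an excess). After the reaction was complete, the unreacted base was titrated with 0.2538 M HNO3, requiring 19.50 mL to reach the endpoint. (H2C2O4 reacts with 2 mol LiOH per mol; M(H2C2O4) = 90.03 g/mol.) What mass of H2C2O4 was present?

0.326 g

Total n(LiOH) added = 0.2152 x 0.05662 = 0.01218 mol.
n(HNO3) used = 0.2538 x 0.01950 = 0.004949 mol, which equals the excess n(LiOH).
So n(LiOH) consumed by the sample = 0.01218 - 0.004949 = 0.007236 mol.
n(H2C2O4) = 0.007236 / 2 = 0.003618 mol.
mass = 0.003618 mol x 90.03 g/mol = 0.326 g.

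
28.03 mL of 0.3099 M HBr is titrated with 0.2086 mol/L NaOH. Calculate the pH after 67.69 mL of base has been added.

12.75

n(acid) = 0.3099 x 0.02803 = 0.008686 mol; n(NaOH) added = 0.2086 x 0.06769 = 0.01412 mol.
Base is in excess by 0.01412 - 0.008686 = 0.005434 mol in a total volume of 0.09572 L.
[OH^-] = 0.005434/0.09572 = 0.05677 M, so pOH = 1.25 and pH = 14.00 - 1.25 = 12.75.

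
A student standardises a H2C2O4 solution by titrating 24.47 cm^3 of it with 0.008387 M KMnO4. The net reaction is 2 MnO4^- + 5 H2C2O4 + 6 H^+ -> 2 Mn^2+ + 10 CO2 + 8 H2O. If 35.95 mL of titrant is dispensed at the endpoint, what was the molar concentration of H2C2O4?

n(KMnO4) = 0.008387 x 0.03595 = 0.0003015 mol.
From the balanced equation, 2 mol KMnO4 reacts with 5 mol H2C2O4, so n(H2C2O4) = 0.0003015 x 5/2 = 0.0007538 mol.
[H2C2O4] = 0.0007538 / 0.02447 L = 0.0308 M.

0.0308 M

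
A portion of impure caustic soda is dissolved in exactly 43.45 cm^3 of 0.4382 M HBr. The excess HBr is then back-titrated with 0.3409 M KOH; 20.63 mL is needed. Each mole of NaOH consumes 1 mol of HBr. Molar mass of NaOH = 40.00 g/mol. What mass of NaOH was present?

Total n(HBr) added = 0.4382 x 0.04345 = 0.01904 mol.
n(KOH) used = 0.3409 x 0.02063 = 0.007033 mol, which equals the excess n(HBr).
So n(HBr) consumed by the sample = 0.01904 - 0.007033 = 0.01201 mol.
n(NaOH) = 0.01201 / 1 = 0.01201 mol.
mass = 0.01201 mol x 40.00 g/mol = 0.480 g.

0.480 g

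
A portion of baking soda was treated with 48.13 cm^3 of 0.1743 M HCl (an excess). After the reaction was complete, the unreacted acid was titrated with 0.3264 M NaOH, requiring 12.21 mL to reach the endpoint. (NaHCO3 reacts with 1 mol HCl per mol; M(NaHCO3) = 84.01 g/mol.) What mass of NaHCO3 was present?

Total n(HCl) added = 0.1743 x 0.04813 = 0.008389 mol.
n(NaOH) used = 0.3264 x 0.01221 = 0.003985 mol, which equals the excess n(HCl).
So n(HCl) consumed by the sample = 0.008389 - 0.003985 = 0.004404 mol.
n(NaHCO3) = 0.004404 / 1 = 0.004404 mol.
mass = 0.004404 mol x 84.01 g/mol = 0.370 g.

0.370 g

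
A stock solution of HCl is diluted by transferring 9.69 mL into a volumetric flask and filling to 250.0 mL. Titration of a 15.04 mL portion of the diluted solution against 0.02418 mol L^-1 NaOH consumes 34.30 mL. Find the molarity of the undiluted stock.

1.42 M

n(NaOH) = 0.02418 x 0.03430 = 0.0008294 mol.
n(HCl) in the aliquot = 0.0008294 mol.
[diluted HCl] = 0.0008294 / 0.01504 = 0.05514 M.
Dilution factor = 250.0/9.690 = 25.80, so [stock] = 0.05514 x 25.80 = 1.42 M.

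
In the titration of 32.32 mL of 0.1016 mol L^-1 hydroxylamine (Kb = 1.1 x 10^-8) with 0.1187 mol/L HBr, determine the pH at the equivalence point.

n(NH2OH) = 0.1016 x 0.03232 = 0.003284 mol; V(HBr) at equivalence = 0.003284/0.1187 = 0.02766 L.
At equivalence the base is fully converted to NH3OH+; total volume = 0.05998 L, so [NH3OH+] = 0.003284/0.05998 = 0.05474 M.
Ka(NH3OH+) = Kw/Kb = 1.0e-14 / 1.1 x 10^-8 = 9.09e-7.
[H^+] = sqrt(Ka x [NH3OH+]) = sqrt(9.09e-7 x 0.05474) = 0.000223 M.
pH = -log(0.000223) = 3.65.

3.65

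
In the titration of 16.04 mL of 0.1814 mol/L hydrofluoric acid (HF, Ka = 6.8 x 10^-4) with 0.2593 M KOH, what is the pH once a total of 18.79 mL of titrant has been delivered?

n(acid) = 0.1814 x 0.01604 = 0.002910 mol; n(KOH) added = 0.2593 x 0.01879 = 0.004872 mol.
Base is in excess by 0.004872 - 0.002910 = 0.001963 mol in a total volume of 0.03483 L.
[OH^-] = 0.001963/0.03483 = 0.05635 M, so pOH = 1.25 and pH = 14.00 - 1.25 = 12.75.

12.75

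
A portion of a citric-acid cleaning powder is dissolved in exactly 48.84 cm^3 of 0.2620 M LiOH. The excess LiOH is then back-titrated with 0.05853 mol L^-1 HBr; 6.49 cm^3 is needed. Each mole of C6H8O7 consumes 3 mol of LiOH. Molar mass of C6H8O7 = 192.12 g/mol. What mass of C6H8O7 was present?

Total n(LiOH) added = 0.2620 x 0.04884 = 0.01280 mol.
n(HBr) used = 0.05853 x 0.006490 = 0.0003799 mol, which equals the excess n(LiOH).
So n(LiOH) consumed by the sample = 0.01280 - 0.0003799 = 0.01242 mol.
n(C6H8O7) = 0.01242 / 3 = 0.004139 mol.
mass = 0.004139 mol x 192.12 g/mol = 0.795 g.

0.795 g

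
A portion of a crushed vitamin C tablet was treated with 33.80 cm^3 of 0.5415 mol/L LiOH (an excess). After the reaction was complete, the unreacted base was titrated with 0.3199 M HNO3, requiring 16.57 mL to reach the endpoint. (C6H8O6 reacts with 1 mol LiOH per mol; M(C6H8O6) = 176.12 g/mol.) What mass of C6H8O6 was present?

2.29 g

Total n(LiOH) added = 0.5415 x 0.03380 = 0.01830 mol.
n(HNO3) used = 0.3199 x 0.01657 = 0.005301 mol, which equals the excess n(LiOH).
So n(LiOH) consumed by the sample = 0.01830 - 0.005301 = 0.01300 mol.
n(C6H8O6) = 0.01300 / 1 = 0.01300 mol.
mass = 0.01300 mol x 176.12 g/mol = 2.29 g.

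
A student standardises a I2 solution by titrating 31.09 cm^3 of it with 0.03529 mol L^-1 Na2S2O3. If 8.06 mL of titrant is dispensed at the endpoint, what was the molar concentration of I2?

0.00457 M

n(Na2S2O3) = 0.03529 x 0.008060 = 0.0002844 mol.
From the balanced equation, 2 mol Na2S2O3 reacts with 1 mol I2, so n(I2) = 0.0002844 x 1/2 = 0.0001422 mol.
[I2] = 0.0001422 / 0.03109 L = 0.00457 M.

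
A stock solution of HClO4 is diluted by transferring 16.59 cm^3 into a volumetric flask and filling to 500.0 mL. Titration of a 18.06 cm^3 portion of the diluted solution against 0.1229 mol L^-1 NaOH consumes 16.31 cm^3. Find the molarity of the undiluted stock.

n(NaOH) = 0.1229 x 0.01631 = 0.002004 mol.
n(HClO4) in the aliquot = 0.002004 mol.
[diluted HClO4] = 0.002004 / 0.01806 = 0.1110 M.
Dilution factor = 500.0/16.59 = 30.14, so [stock] = 0.1110 x 30.14 = 3.35 M.

3.35 M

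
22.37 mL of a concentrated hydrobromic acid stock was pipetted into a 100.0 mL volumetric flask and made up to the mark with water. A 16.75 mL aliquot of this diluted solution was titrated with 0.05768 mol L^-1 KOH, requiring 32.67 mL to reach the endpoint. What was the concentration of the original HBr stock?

0.503 M

n(KOH) = 0.05768 x 0.03267 = 0.001884 mol.
n(HBr) in the aliquot = 0.001884 mol.
[diluted HBr] = 0.001884 / 0.01675 = 0.1125 M.
Dilution factor = 100.0/22.37 = 4.470, so [stock] = 0.1125 x 4.470 = 0.503 M.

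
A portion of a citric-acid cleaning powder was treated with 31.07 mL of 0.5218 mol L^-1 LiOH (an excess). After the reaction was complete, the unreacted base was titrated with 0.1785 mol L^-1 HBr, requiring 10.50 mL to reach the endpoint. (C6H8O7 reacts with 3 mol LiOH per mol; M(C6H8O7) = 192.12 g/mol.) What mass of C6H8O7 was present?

0.918 g

Total n(LiOH) added = 0.5218 x 0.03107 = 0.01621 mol.
n(HBr) used = 0.1785 x 0.01050 = 0.001874 mol, which equals the excess n(LiOH).
So n(LiOH) consumed by the sample = 0.01621 - 0.001874 = 0.01434 mol.
n(C6H8O7) = 0.01434 / 3 = 0.004779 mol.
mass = 0.004779 mol x 192.12 g/mol = 0.918 g.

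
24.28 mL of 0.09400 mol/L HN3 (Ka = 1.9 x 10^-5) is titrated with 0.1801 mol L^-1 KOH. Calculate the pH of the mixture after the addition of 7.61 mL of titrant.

4.90

Initial n(HN3) = 0.09400 x 0.02428 = 0.002282 mol.
n(KOH) added = 0.1801 x 0.007610 = 0.001371 mol, converting that many moles of HN3 to N3-.
Remaining n(HN3) = 0.0009118 mol; n(N3-) = 0.001371 mol.
By Henderson-Hasselbalch, pH = pKa + log([A^-]/[HA]) = 4.72 + log(0.001371/0.0009118) = 4.72 + (+0.18) = 4.90.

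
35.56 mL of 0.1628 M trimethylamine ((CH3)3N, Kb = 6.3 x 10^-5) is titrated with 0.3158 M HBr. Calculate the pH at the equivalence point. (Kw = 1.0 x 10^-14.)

5.38

n((CH3)3N) = 0.1628 x 0.03556 = 0.005789 mol; V(HBr) at equivalence = 0.005789/0.3158 = 0.01833 L.
At equivalence the base is fully converted to (CH3)3NH+; total volume = 0.05389 L, so [(CH3)3NH+] = 0.005789/0.05389 = 0.1074 M.
Ka((CH3)3NH+) = Kw/Kb = 1.0e-14 / 6.3 x 10^-5 = 1.59e-10.
[H^+] = sqrt(Ka x [(CH3)3NH+]) = sqrt(1.59e-10 x 0.1074) = 4.13e-6 M.
pH = -log(4.13e-6) = 5.38.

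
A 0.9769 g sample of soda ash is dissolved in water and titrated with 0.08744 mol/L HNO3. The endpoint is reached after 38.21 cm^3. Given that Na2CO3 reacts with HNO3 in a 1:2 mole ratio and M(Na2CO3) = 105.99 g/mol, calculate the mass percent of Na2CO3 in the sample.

18.1%

n(HNO3) = 0.08744 x 0.03821 = 0.003341 mol.
n(Na2CO3) = 0.003341 / 2 = 0.001671 mol.
mass of Na2CO3 = 0.001671 x 105.99 = 0.1771 g.
% purity = 0.1771 / 0.9769 x 100 = 18.1%.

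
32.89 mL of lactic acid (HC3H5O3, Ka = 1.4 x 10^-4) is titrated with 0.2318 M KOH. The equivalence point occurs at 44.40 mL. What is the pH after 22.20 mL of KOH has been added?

3.85

22.20 mL is exactly half the equivalence volume (44.40/2), i.e. the half-equivalence point.
There, n(HA) = n(A^-), so pH = pKa = -log(1.4 x 10^-4) = 3.85.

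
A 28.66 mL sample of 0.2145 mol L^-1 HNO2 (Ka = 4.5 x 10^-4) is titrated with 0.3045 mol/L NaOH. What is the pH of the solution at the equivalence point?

8.22

n(HNO2) = 0.2145 x 0.02866 = 0.006148 mol; V(NaOH) at equivalence = 0.006148/0.3045 = 0.02019 L.
At equivalence all the acid is converted to NO2-; total volume = 0.02866 + 0.02019 = 0.04885 L, so [NO2-] = 0.006148/0.04885 = 0.1258 M.
Kb = Kw/Ka = 1.0e-14 / 4.5 x 10^-4 = 2.22e-11.
[OH^-] = sqrt(Kb x [NO2-]) = sqrt(2.22e-11 x 0.1258) = 1.67e-6 M.
pOH = 5.78, so pH = 14.00 - 5.78 = 8.22.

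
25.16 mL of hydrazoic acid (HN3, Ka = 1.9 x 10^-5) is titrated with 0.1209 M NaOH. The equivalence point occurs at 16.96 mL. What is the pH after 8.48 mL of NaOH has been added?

4.72

8.48 mL is exactly half the equivalence volume (16.96/2), i.e. the half-equivalence point.
There, n(HA) = n(A^-), so pH = pKa = -log(1.9 x 10^-5) = 4.72.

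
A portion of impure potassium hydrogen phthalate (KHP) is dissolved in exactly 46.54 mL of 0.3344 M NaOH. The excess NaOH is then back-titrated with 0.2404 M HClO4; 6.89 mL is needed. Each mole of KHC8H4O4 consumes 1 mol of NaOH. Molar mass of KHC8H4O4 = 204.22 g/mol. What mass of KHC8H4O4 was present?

Total n(NaOH) added = 0.3344 x 0.04654 = 0.01556 mol.
n(HClO4) used = 0.2404 x 0.006890 = 0.001656 mol, which equals the excess n(NaOH).
So n(NaOH) consumed by the sample = 0.01556 - 0.001656 = 0.01391 mol.
n(KHC8H4O4) = 0.01391 / 1 = 0.01391 mol.
mass = 0.01391 mol x 204.22 g/mol = 2.84 g.

2.84 g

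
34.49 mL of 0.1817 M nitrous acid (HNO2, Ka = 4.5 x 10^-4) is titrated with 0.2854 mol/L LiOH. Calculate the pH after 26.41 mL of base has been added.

n(acid) = 0.1817 x 0.03449 = 0.006267 mol; n(LiOH) added = 0.2854 x 0.02641 = 0.007537 mol.
Base is in excess by 0.007537 - 0.006267 = 0.001271 mol in a total volume of 0.06090 L.
[OH^-] = 0.001271/0.06090 = 0.02086 M, so pOH = 1.68 and pH = 14.00 - 1.68 = 12.32.

12.32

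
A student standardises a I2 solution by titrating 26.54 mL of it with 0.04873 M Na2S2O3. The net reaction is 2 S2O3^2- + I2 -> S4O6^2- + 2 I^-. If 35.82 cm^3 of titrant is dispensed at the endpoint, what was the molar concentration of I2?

n(Na2S2O3) = 0.04873 x 0.03582 = 0.001746 mol.
From the balanced equation, 2 mol Na2S2O3 reacts with 1 mol I2, so n(I2) = 0.001746 x 1/2 = 0.0008728 mol.
[I2] = 0.0008728 / 0.02654 L = 0.0329 M.

0.0329 M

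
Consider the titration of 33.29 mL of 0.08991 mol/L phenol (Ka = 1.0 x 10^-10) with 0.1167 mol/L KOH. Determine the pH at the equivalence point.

11.35

n(C6H5OH) = 0.08991 x 0.03329 = 0.002993 mol; V(KOH) at equivalence = 0.002993/0.1167 = 0.02565 L.
At equivalence all the acid is converted to C6H5O-; total volume = 0.03329 + 0.02565 = 0.05894 L, so [C6H5O-] = 0.002993/0.05894 = 0.05078 M.
Kb = Kw/Ka = 1.0e-14 / 1.0 x 10^-10 = 0.000100.
[OH^-] = sqrt(Kb x [C6H5O-]) = sqrt(0.000100 x 0.05078) = 0.00225 M.
pOH = 2.65, so pH = 14.00 - 2.65 = 11.35.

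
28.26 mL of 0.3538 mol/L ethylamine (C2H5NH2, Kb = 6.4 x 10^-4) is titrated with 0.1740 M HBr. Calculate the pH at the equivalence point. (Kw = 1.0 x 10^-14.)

n(C2H5NH2) = 0.3538 x 0.02826 = 0.009998 mol; V(HBr) at equivalence = 0.009998/0.1740 = 0.05746 L.
At equivalence the base is fully converted to C2H5NH3+; total volume = 0.08572 L, so [C2H5NH3+] = 0.009998/0.08572 = 0.1166 M.
Ka(C2H5NH3+) = Kw/Kb = 1.0e-14 / 6.4 x 10^-4 = 1.56e-11.
[H^+] = sqrt(Ka x [C2H5NH3+]) = sqrt(1.56e-11 x 0.1166) = 1.35e-6 M.
pH = -log(1.35e-6) = 5.87.

5.87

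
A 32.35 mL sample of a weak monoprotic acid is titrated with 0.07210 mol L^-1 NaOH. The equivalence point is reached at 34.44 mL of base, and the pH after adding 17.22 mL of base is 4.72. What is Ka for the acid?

17.22 mL is half of the equivalence volume, so this is the half-equivalence point where [HA] = [A^-].
At half-equivalence pH = pKa, so pKa = 4.72.
Ka = 10^(-4.72) = 1.9 x 10^-5.

1.9 x 10^-5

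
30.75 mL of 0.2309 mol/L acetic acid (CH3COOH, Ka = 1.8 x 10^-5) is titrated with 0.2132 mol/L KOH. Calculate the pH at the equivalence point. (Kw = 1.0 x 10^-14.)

n(CH3COOH) = 0.2309 x 0.03075 = 0.007100 mol; V(KOH) at equivalence = 0.007100/0.2132 = 0.03330 L.
At equivalence all the acid is converted to CH3COO-; total volume = 0.03075 + 0.03330 = 0.06405 L, so [CH3COO-] = 0.007100/0.06405 = 0.1108 M.
Kb = Kw/Ka = 1.0e-14 / 1.8 x 10^-5 = 5.56e-10.
[OH^-] = sqrt(Kb x [CH3COO-]) = sqrt(5.56e-10 x 0.1108) = 7.85e-6 M.
pOH = 5.11, so pH = 14.00 - 5.11 = 8.89.

8.89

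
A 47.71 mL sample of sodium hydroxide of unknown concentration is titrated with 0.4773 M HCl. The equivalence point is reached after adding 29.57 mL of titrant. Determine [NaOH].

0.296 M

n(HCl) delivered = 0.4773 x 0.02957 = 0.01411 mol.
For a 1:1 reaction, n(NaOH) = 0.01411 mol.
[NaOH] = 0.01411 mol / 0.04771 L = 0.296 M.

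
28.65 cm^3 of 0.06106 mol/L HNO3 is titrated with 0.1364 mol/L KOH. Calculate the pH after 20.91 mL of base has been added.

12.35

n(acid) = 0.06106 x 0.02865 = 0.001749 mol; n(KOH) added = 0.1364 x 0.02091 = 0.002852 mol.
Base is in excess by 0.002852 - 0.001749 = 0.001103 mol in a total volume of 0.04956 L.
[OH^-] = 0.001103/0.04956 = 0.02225 M, so pOH = 1.65 and pH = 14.00 - 1.65 = 12.35.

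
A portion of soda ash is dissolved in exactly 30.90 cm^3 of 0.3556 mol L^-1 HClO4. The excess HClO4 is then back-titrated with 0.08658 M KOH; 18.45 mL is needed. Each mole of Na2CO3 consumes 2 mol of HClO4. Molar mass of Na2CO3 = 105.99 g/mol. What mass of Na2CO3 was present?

Total n(HClO4) added = 0.3556 x 0.03090 = 0.01099 mol.
n(KOH) used = 0.08658 x 0.01845 = 0.001597 mol, which equals the excess n(HClO4).
So n(HClO4) consumed by the sample = 0.01099 - 0.001597 = 0.009391 mol.
n(Na2CO3) = 0.009391 / 2 = 0.004695 mol.
mass = 0.004695 mol x 105.99 g/mol = 0.498 g.

0.498 g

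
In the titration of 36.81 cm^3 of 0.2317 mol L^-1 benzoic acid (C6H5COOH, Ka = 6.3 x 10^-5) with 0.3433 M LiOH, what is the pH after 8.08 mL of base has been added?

3.88

Initial n(C6H5COOH) = 0.2317 x 0.03681 = 0.008529 mol.
n(LiOH) added = 0.3433 x 0.008080 = 0.002774 mol, converting that many moles of C6H5COOH to C6H5COO-.
Remaining n(C6H5COOH) = 0.005755 mol; n(C6H5COO-) = 0.002774 mol.
By Henderson-Hasselbalch, pH = pKa + log([A^-]/[HA]) = 4.20 + log(0.002774/0.005755) = 4.20 + (-0.32) = 3.88.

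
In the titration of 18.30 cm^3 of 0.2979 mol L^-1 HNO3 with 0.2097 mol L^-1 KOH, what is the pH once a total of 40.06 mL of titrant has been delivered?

12.70

n(acid) = 0.2979 x 0.01830 = 0.005452 mol; n(KOH) added = 0.2097 x 0.04006 = 0.008401 mol.
Base is in excess by 0.008401 - 0.005452 = 0.002949 mol in a total volume of 0.05836 L.
[OH^-] = 0.002949/0.05836 = 0.05053 M, so pOH = 1.30 and pH = 14.00 - 1.30 = 12.70.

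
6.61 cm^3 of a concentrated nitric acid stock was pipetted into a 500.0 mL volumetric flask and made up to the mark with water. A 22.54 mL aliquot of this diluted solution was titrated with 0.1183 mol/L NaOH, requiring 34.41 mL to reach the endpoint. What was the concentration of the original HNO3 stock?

n(NaOH) = 0.1183 x 0.03441 = 0.004071 mol.
n(HNO3) in the aliquot = 0.004071 mol.
[diluted HNO3] = 0.004071 / 0.02254 = 0.1806 M.
Dilution factor = 500.0/6.610 = 75.64, so [stock] = 0.1806 x 75.64 = 13.7 M.

13.7 M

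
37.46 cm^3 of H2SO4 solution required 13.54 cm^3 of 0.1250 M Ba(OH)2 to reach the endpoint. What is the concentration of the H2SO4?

n(Ba(OH)2) delivered = 0.1250 x 0.01354 = 0.001692 mol.
For a 1:1 reaction, n(H2SO4) = 0.001692 mol.
[H2SO4] = 0.001692 mol / 0.03746 L = 0.0452 M.

0.0452 M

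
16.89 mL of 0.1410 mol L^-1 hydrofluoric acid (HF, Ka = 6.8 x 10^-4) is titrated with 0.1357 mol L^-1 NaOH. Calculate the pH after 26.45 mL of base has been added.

n(acid) = 0.1410 x 0.01689 = 0.002381 mol; n(NaOH) added = 0.1357 x 0.02645 = 0.003589 mol.
Base is in excess by 0.003589 - 0.002381 = 0.001208 mol in a total volume of 0.04334 L.
[OH^-] = 0.001208/0.04334 = 0.02787 M, so pOH = 1.55 and pH = 14.00 - 1.55 = 12.45.

12.45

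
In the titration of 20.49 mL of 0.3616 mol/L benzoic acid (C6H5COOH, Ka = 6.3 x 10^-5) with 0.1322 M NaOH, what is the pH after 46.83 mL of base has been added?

Initial n(C6H5COOH) = 0.3616 x 0.02049 = 0.007409 mol.
n(NaOH) added = 0.1322 x 0.04683 = 0.006191 mol, converting that many moles of C6H5COOH to C6H5COO-.
Remaining n(C6H5COOH) = 0.001218 mol; n(C6H5COO-) = 0.006191 mol.
By Henderson-Hasselbalch, pH = pKa + log([A^-]/[HA]) = 4.20 + log(0.006191/0.001218) = 4.20 + (+0.71) = 4.91.

4.91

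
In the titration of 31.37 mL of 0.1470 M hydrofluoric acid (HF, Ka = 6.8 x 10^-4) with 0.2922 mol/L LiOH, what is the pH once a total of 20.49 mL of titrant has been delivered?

n(acid) = 0.1470 x 0.03137 = 0.004611 mol; n(LiOH) added = 0.2922 x 0.02049 = 0.005987 mol.
Base is in excess by 0.005987 - 0.004611 = 0.001376 mol in a total volume of 0.05186 L.
[OH^-] = 0.001376/0.05186 = 0.02653 M, so pOH = 1.58 and pH = 14.00 - 1.58 = 12.42.

12.42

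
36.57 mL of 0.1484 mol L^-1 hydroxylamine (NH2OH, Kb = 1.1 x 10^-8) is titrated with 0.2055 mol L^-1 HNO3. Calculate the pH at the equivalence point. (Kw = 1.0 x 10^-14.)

3.55

n(NH2OH) = 0.1484 x 0.03657 = 0.005427 mol; V(HNO3) at equivalence = 0.005427/0.2055 = 0.02641 L.
At equivalence the base is fully converted to NH3OH+; total volume = 0.06298 L, so [NH3OH+] = 0.005427/0.06298 = 0.08617 M.
Ka(NH3OH+) = Kw/Kb = 1.0e-14 / 1.1 x 10^-8 = 9.09e-7.
[H^+] = sqrt(Ka x [NH3OH+]) = sqrt(9.09e-7 x 0.08617) = 0.000280 M.
pH = -log(0.000280) = 3.55.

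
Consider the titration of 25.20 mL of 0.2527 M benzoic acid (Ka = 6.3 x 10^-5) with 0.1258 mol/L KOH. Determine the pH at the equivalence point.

8.56

n(C6H5COOH) = 0.2527 x 0.02520 = 0.006368 mol; V(KOH) at equivalence = 0.006368/0.1258 = 0.05062 L.
At equivalence all the acid is converted to C6H5COO-; total volume = 0.02520 + 0.05062 = 0.07582 L, so [C6H5COO-] = 0.006368/0.07582 = 0.08399 M.
Kb = Kw/Ka = 1.0e-14 / 6.3 x 10^-5 = 1.59e-10.
[OH^-] = sqrt(Kb x [C6H5COO-]) = sqrt(1.59e-10 x 0.08399) = 3.65e-6 M.
pOH = 5.44, so pH = 14.00 - 5.44 = 8.56.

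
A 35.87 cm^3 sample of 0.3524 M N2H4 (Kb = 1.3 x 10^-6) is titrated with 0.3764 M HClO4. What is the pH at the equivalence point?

4.43

n(N2H4) = 0.3524 x 0.03587 = 0.01264 mol; V(HClO4) at equivalence = 0.01264/0.3764 = 0.03358 L.
At equivalence the base is fully converted to N2H5+; total volume = 0.06945 L, so [N2H5+] = 0.01264/0.06945 = 0.1820 M.
Ka(N2H5+) = Kw/Kb = 1.0e-14 / 1.3 x 10^-6 = 7.69e-9.
[H^+] = sqrt(Ka x [N2H5+]) = sqrt(7.69e-9 x 0.1820) = 3.74e-5 M.
pH = -log(3.74e-5) = 4.43.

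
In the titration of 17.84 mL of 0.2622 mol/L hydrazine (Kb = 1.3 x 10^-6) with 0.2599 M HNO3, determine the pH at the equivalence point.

n(N2H4) = 0.2622 x 0.01784 = 0.004678 mol; V(HNO3) at equivalence = 0.004678/0.2599 = 0.01800 L.
At equivalence the base is fully converted to N2H5+; total volume = 0.03584 L, so [N2H5+] = 0.004678/0.03584 = 0.1305 M.
Ka(N2H5+) = Kw/Kb = 1.0e-14 / 1.3 x 10^-6 = 7.69e-9.
[H^+] = sqrt(Ka x [N2H5+]) = sqrt(7.69e-9 x 0.1305) = 3.17e-5 M.
pH = -log(3.17e-5) = 4.50.

4.50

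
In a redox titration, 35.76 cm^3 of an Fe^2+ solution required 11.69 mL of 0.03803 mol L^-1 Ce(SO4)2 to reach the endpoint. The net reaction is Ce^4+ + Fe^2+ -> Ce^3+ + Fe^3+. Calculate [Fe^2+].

0.0124 M

n(Ce(SO4)2) = 0.03803 x 0.01169 = 0.0004446 mol.
From the balanced equation, 1 mol Ce(SO4)2 reacts with 1 mol Fe^2+, so n(Fe^2+) = 0.0004446 x 1/1 = 0.0004446 mol.
[Fe^2+] = 0.0004446 / 0.03576 L = 0.0124 M.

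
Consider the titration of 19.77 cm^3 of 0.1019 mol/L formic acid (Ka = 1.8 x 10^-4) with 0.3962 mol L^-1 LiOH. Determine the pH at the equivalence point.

n(HCOOH) = 0.1019 x 0.01977 = 0.002015 mol; V(LiOH) at equivalence = 0.002015/0.3962 = 0.005085 L.
At equivalence all the acid is converted to HCOO-; total volume = 0.01977 + 0.005085 = 0.02485 L, so [HCOO-] = 0.002015/0.02485 = 0.08105 M.
Kb = Kw/Ka = 1.0e-14 / 1.8 x 10^-4 = 5.56e-11.
[OH^-] = sqrt(Kb x [HCOO-]) = sqrt(5.56e-11 x 0.08105) = 2.12e-6 M.
pOH = 5.67, so pH = 14.00 - 5.67 = 8.33.

8.33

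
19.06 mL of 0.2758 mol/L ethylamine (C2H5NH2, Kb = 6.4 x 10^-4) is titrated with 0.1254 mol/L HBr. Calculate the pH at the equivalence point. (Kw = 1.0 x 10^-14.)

5.94

n(C2H5NH2) = 0.2758 x 0.01906 = 0.005257 mol; V(HBr) at equivalence = 0.005257/0.1254 = 0.04192 L.
At equivalence the base is fully converted to C2H5NH3+; total volume = 0.06098 L, so [C2H5NH3+] = 0.005257/0.06098 = 0.08620 M.
Ka(C2H5NH3+) = Kw/Kb = 1.0e-14 / 6.4 x 10^-4 = 1.56e-11.
[H^+] = sqrt(Ka x [C2H5NH3+]) = sqrt(1.56e-11 x 0.08620) = 1.16e-6 M.
pH = -log(1.16e-6) = 5.94.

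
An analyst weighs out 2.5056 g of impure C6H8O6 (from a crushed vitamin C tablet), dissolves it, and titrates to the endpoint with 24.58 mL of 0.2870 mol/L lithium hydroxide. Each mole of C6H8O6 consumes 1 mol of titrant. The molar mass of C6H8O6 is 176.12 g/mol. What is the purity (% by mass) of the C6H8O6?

n(LiOH) = 0.2870 x 0.02458 = 0.007054 mol.
n(C6H8O6) = 0.007054 / 1 = 0.007054 mol.
mass of C6H8O6 = 0.007054 x 176.12 = 1.242 g.
% purity = 1.242 / 2.5056 x 100 = 49.6%.

49.6%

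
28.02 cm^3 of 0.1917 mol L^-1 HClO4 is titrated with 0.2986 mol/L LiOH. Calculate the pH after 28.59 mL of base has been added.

n(acid) = 0.1917 x 0.02802 = 0.005371 mol; n(LiOH) added = 0.2986 x 0.02859 = 0.008537 mol.
Base is in excess by 0.008537 - 0.005371 = 0.003166 mol in a total volume of 0.05661 L.
[OH^-] = 0.003166/0.05661 = 0.05592 M, so pOH = 1.25 and pH = 14.00 - 1.25 = 12.75.

12.75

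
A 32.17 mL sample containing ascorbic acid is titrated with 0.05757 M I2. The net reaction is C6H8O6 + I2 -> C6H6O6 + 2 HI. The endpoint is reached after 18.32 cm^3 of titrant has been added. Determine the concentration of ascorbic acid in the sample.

n(I2) = 0.05757 x 0.01832 = 0.001055 mol.
From the balanced equation, 1 mol I2 reacts with 1 mol ascorbic acid, so n(ascorbic acid) = 0.001055 x 1/1 = 0.001055 mol.
[ascorbic acid] = 0.001055 / 0.03217 L = 0.0328 M.

0.0328 M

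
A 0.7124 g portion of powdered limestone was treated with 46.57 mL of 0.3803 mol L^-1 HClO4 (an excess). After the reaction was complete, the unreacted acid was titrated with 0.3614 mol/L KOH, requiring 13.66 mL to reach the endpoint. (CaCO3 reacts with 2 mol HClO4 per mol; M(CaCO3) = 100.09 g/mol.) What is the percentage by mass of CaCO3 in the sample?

Total n(HClO4) added = 0.3803 x 0.04657 = 0.01771 mol.
n(KOH) used = 0.3614 x 0.01366 = 0.004937 mol, which equals the excess n(HClO4).
So n(HClO4) consumed by the sample = 0.01771 - 0.004937 = 0.01277 mol.
n(CaCO3) = 0.01277 / 2 = 0.006387 mol.
mass CaCO3 = 0.006387 x 100.09 = 0.6393 g, so %CaCO3 = 0.6393/0.7124 x 100 = 89.7%.

89.7%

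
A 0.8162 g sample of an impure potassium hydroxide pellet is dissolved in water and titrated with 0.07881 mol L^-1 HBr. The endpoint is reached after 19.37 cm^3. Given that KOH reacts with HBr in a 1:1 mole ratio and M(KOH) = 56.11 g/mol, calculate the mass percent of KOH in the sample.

10.5%

n(HBr) = 0.07881 x 0.01937 = 0.001527 mol.
n(KOH) = 0.001527 / 1 = 0.001527 mol.
mass of KOH = 0.001527 x 56.11 = 0.08565 g.
% purity = 0.08565 / 0.8162 x 100 = 10.5%.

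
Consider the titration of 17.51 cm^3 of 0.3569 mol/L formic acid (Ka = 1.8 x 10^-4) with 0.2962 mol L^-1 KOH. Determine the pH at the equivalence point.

n(HCOOH) = 0.3569 x 0.01751 = 0.006249 mol; V(KOH) at equivalence = 0.006249/0.2962 = 0.02110 L.
At equivalence all the acid is converted to HCOO-; total volume = 0.01751 + 0.02110 = 0.03861 L, so [HCOO-] = 0.006249/0.03861 = 0.1619 M.
Kb = Kw/Ka = 1.0e-14 / 1.8 x 10^-4 = 5.56e-11.
[OH^-] = sqrt(Kb x [HCOO-]) = sqrt(5.56e-11 x 0.1619) = 3.00e-6 M.
pOH = 5.52, so pH = 14.00 - 5.52 = 8.48.

8.48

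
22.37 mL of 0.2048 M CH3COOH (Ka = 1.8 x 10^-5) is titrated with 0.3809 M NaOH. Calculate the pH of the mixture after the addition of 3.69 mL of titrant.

4.39

Initial n(CH3COOH) = 0.2048 x 0.02237 = 0.004581 mol.
n(NaOH) added = 0.3809 x 0.003690 = 0.001406 mol, converting that many moles of CH3COOH to CH3COO-.
Remaining n(CH3COOH) = 0.003176 mol; n(CH3COO-) = 0.001406 mol.
By Henderson-Hasselbalch, pH = pKa + log([A^-]/[HA]) = 4.74 + log(0.001406/0.003176) = 4.74 + (-0.35) = 4.39.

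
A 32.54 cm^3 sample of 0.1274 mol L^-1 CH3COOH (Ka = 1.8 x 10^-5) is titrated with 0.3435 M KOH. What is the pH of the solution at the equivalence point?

n(CH3COOH) = 0.1274 x 0.03254 = 0.004146 mol; V(KOH) at equivalence = 0.004146/0.3435 = 0.01207 L.
At equivalence all the acid is converted to CH3COO-; total volume = 0.03254 + 0.01207 = 0.04461 L, so [CH3COO-] = 0.004146/0.04461 = 0.09293 M.
Kb = Kw/Ka = 1.0e-14 / 1.8 x 10^-5 = 5.56e-10.
[OH^-] = sqrt(Kb x [CH3COO-]) = sqrt(5.56e-10 x 0.09293) = 7.19e-6 M.
pOH = 5.14, so pH = 14.00 - 5.14 = 8.86.

8.86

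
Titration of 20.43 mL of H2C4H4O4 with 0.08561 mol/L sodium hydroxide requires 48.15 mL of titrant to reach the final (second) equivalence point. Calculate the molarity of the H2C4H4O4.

0.101 M

n(NaOH) = 0.08561 x 0.04815 = 0.004122 mol.
At the final (second) equivalence point, 2 mol OH^- react per mol H2C4H4O4, so n(H2C4H4O4) = 0.004122 / 2 = 0.002061 mol.
[H2C4H4O4] = 0.002061 / 0.02043 L = 0.101 M.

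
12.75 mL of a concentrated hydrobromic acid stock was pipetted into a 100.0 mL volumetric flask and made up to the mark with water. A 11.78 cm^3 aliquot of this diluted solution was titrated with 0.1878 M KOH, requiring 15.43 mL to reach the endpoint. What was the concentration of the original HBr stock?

n(KOH) = 0.1878 x 0.01543 = 0.002898 mol.
n(HBr) in the aliquot = 0.002898 mol.
[diluted HBr] = 0.002898 / 0.01178 = 0.2460 M.
Dilution factor = 100.0/12.75 = 7.843, so [stock] = 0.2460 x 7.843 = 1.93 M.

1.93 M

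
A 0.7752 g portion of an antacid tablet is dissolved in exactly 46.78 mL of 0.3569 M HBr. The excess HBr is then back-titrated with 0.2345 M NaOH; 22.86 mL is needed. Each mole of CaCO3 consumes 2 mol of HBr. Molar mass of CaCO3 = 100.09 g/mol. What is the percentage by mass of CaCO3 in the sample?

Total n(HBr) added = 0.3569 x 0.04678 = 0.01670 mol.
n(NaOH) used = 0.2345 x 0.02286 = 0.005361 mol, which equals the excess n(HBr).
So n(HBr) consumed by the sample = 0.01670 - 0.005361 = 0.01134 mol.
n(CaCO3) = 0.01134 / 2 = 0.005668 mol.
mass CaCO3 = 0.005668 x 100.09 = 0.5673 g, so %CaCO3 = 0.5673/0.7752 x 100 = 73.2%.

73.2%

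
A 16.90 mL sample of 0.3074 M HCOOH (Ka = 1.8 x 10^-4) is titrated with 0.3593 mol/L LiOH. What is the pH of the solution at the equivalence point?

8.48

n(HCOOH) = 0.3074 x 0.01690 = 0.005195 mol; V(LiOH) at equivalence = 0.005195/0.3593 = 0.01446 L.
At equivalence all the acid is converted to HCOO-; total volume = 0.01690 + 0.01446 = 0.03136 L, so [HCOO-] = 0.005195/0.03136 = 0.1657 M.
Kb = Kw/Ka = 1.0e-14 / 1.8 x 10^-4 = 5.56e-11.
[OH^-] = sqrt(Kb x [HCOO-]) = sqrt(5.56e-11 x 0.1657) = 3.03e-6 M.
pOH = 5.52, so pH = 14.00 - 5.52 = 8.48.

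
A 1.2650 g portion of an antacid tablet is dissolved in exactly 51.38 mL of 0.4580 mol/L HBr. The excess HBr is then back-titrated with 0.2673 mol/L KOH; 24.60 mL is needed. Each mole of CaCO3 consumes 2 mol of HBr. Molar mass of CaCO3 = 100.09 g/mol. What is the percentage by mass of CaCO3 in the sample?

Total n(HBr) added = 0.4580 x 0.05138 = 0.02353 mol.
n(KOH) used = 0.2673 x 0.02460 = 0.006576 mol, which equals the excess n(HBr).
So n(HBr) consumed by the sample = 0.02353 - 0.006576 = 0.01696 mol.
n(CaCO3) = 0.01696 / 2 = 0.008478 mol.
mass CaCO3 = 0.008478 x 100.09 = 0.8486 g, so %CaCO3 = 0.8486/1.2650 x 100 = 67.1%.

67.1%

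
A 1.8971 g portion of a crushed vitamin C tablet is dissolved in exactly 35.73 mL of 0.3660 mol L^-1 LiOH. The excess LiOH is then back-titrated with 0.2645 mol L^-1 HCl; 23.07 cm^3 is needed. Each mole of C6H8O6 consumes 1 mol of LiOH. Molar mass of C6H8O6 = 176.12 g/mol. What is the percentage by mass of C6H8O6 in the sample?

64.8%

Total n(LiOH) added = 0.3660 x 0.03573 = 0.01308 mol.
n(HCl) used = 0.2645 x 0.02307 = 0.006102 mol, which equals the excess n(LiOH).
So n(LiOH) consumed by the sample = 0.01308 - 0.006102 = 0.006975 mol.
n(C6H8O6) = 0.006975 / 1 = 0.006975 mol.
mass C6H8O6 = 0.006975 x 176.12 = 1.228 g, so %C6H8O6 = 1.228/1.8971 x 100 = 64.8%.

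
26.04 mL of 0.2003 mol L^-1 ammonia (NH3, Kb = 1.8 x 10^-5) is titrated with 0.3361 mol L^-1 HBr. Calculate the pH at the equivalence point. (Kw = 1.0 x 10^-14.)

n(NH3) = 0.2003 x 0.02604 = 0.005216 mol; V(HBr) at equivalence = 0.005216/0.3361 = 0.01552 L.
At equivalence the base is fully converted to NH4+; total volume = 0.04156 L, so [NH4+] = 0.005216/0.04156 = 0.1255 M.
Ka(NH4+) = Kw/Kb = 1.0e-14 / 1.8 x 10^-5 = 5.56e-10.
[H^+] = sqrt(Ka x [NH4+]) = sqrt(5.56e-10 x 0.1255) = 8.35e-6 M.
pH = -log(8.35e-6) = 5.08.

5.08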